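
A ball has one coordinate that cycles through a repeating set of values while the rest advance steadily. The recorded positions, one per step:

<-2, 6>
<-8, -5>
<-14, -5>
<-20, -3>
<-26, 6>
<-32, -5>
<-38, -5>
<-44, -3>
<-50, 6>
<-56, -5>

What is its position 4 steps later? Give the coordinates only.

First: linear, -6 per step → -80 at step 13.
Second: cycles through 6, -5, -5, -3 every 4 steps. Step 13 lands at position 1 of the cycle → -5.

<-80, -5>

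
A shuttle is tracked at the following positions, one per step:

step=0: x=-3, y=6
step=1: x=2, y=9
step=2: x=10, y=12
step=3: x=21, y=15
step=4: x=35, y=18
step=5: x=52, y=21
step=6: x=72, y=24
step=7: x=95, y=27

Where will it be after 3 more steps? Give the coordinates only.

x=182, y=36

Taking differences between consecutive positions: (+5, +3), (+8, +3), (+11, +3), (+14, +3), (+17, +3), (+20, +3), (+23, +3). These grow by (+3, +0) each step.
step 8: x=95, y=27 + (+26, +3) → x=121, y=30
step 9: x=121, y=30 + (+29, +3) → x=150, y=33
step 10: x=150, y=33 + (+32, +3) → x=182, y=36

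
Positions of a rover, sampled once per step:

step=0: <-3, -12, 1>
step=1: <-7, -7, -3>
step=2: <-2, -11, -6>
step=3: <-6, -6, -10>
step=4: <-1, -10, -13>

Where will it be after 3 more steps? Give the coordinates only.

The moves between consecutive positions are <-4, +5, -4>, <+5, -4, -3>, <-4, +5, -4>, <+5, -4, -3>; they repeat the 2-cycle [<-4, +5, -4>, <+5, -4, -3>].
step 5: apply <-4, +5, -4> → <-5, -5, -17>
step 6: apply <+5, -4, -3> → <0, -9, -20>
step 7: apply <-4, +5, -4> → <-4, -4, -24>

<-4, -4, -24>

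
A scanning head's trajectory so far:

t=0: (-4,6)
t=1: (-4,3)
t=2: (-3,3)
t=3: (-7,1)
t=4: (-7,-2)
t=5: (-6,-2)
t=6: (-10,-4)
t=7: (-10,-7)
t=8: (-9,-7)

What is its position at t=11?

(-12,-12)

Differencing gives (+0,-3), (+1,+0), (-4,-2), (+0,-3), (+1,+0), (-4,-2), (+0,-3), (+1,+0). This is the pattern (+0,-3), (+1,+0), (-4,-2) repeated.
step 9: apply (-4,-2) → (-13,-9)
step 10: apply (+0,-3) → (-13,-12)
step 11: apply (+1,+0) → (-12,-12)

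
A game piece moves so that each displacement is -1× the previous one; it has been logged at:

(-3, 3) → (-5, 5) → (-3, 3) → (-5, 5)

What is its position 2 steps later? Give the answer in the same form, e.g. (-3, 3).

Consecutive displacements (-2, +2), (+2, -2), (-2, +2) scale by a factor of -1 each step.
step 4: (-5, 5) + (+2, -2) → (-3, 3)
step 5: (-3, 3) + (-2, +2) → (-5, 5)

(-5, 5)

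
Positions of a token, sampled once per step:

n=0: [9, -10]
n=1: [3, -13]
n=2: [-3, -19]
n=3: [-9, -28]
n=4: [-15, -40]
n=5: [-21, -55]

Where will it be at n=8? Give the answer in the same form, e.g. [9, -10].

[-39, -118]

First differences are [-6, -3], [-6, -6], [-6, -9], [-6, -12], [-6, -15]; their common second difference is [+0, -3] (constant acceleration).
step 6: [-21, -55] + [-6, -18] → [-27, -73]
step 7: [-27, -73] + [-6, -21] → [-33, -94]
step 8: [-33, -94] + [-6, -24] → [-39, -118]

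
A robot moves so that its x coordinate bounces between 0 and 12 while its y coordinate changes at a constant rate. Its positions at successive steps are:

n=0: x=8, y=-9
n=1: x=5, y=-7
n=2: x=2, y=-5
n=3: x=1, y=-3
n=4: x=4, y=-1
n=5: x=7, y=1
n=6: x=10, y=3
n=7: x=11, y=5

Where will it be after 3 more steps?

The x coordinate travels 3 per step and bounces off the walls at 0 and 12.
  step 8: 11 → 8
  step 9: 8 → 5
  step 10: 5 → 2
The y coordinate changes by +2 each step: at step 10 it is 11.

x=2, y=11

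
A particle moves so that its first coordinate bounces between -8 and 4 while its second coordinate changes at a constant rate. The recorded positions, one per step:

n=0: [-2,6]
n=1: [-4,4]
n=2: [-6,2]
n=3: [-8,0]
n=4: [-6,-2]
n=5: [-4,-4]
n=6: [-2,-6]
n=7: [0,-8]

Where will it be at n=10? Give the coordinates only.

The first coordinate travels 2 per step and bounces off the walls at -8 and 4.
  step 8: 0 → 2
  step 9: 2 → 4
  step 10: 4 → 2
The second coordinate changes by -2 each step: at step 10 it is -14.

[2,-14]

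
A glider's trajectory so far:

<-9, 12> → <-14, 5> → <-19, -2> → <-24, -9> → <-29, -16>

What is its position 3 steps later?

<-44, -37>

Constant displacement of <-5, -7> per step.
step 5: <-29, -16> + <-5, -7> → <-34, -23>
step 6: <-34, -23> + <-5, -7> → <-39, -30>
step 7: <-39, -30> + <-5, -7> → <-44, -37>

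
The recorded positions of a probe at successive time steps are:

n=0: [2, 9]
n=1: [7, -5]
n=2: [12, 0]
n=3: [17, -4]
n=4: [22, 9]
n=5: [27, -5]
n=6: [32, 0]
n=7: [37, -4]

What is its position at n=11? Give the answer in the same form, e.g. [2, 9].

The first coordinate changes by +5 each step, so at step 11 it is 2 + 11·(5) = 57.
The second coordinate repeats the cycle [9, -5, 0, -4] with period 4; step 11 mod 4 = 3, giving -4.

[57, -4]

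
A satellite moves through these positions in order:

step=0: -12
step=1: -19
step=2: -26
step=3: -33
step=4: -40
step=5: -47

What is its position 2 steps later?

The position changes by -7 every step.
step 6: -47 − 7 → -54
step 7: -54 − 7 → -61

-61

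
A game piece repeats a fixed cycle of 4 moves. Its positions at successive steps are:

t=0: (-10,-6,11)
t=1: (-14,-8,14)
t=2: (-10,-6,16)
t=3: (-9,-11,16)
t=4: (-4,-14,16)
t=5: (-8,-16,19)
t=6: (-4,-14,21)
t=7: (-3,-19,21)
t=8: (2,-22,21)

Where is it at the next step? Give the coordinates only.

(-2,-24,24)

Step-to-step displacements: (-4,-2,+3), (+4,+2,+2), (+1,-5,+0), (+5,-3,+0), (-4,-2,+3), (+4,+2,+2), (+1,-5,+0), (+5,-3,+0) — a repeating cycle of length 4.
step 9: apply (-4,-2,+3) → (-2,-24,24)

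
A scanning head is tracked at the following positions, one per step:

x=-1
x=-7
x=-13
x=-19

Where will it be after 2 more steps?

Constant displacement of -6 per step.
step 4: -19 − 6 → x=-25
step 5: -25 − 6 → x=-31

x=-31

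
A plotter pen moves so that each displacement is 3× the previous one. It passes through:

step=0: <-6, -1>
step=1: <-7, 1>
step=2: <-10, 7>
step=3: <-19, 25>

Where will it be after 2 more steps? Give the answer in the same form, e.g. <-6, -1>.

<-127, 241>

Consecutive displacements <-1, +2>, <-3, +6>, <-9, +18> scale by a factor of 3 each step.
step 4: <-19, 25> + <-27, +54> → <-46, 79>
step 5: <-46, 79> + <-81, +162> → <-127, 241>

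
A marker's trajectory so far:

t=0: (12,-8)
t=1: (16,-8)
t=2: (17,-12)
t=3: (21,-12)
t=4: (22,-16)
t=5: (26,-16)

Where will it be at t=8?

(32,-24)

Differencing gives (+4,+0), (+1,-4), (+4,+0), (+1,-4), (+4,+0). This is the pattern (+4,+0), (+1,-4) repeated.
step 6: apply (+1,-4) → (27,-20)
step 7: apply (+4,+0) → (31,-20)
step 8: apply (+1,-4) → (32,-24)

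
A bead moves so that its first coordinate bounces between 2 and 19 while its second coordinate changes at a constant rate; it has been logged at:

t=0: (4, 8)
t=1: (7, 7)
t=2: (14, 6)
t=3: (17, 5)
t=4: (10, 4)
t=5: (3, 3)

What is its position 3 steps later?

The first coordinate travels 7 per step and bounces off the walls at 2 and 19.
  step 6: 3 → 8
  step 7: 8 → 15
  step 8: 15 → 16
The second coordinate changes by -1 each step: at step 8 it is 0.

(16, 0)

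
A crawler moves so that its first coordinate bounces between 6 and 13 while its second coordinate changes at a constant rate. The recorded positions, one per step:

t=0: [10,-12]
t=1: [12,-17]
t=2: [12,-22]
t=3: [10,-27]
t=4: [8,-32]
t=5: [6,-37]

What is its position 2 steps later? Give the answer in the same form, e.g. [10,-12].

The first coordinate travels 2 per step and bounces off the walls at 6 and 13.
  step 6: 6 → 8
  step 7: 8 → 10
The second coordinate changes by -5 each step: at step 7 it is -47.

[10,-47]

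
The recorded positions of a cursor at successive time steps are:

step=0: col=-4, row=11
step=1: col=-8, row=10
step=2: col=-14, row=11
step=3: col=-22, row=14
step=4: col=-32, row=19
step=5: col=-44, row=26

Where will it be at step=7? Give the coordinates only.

col=-74, row=46

Taking differences between consecutive positions: (-4, -1), (-6, +1), (-8, +3), (-10, +5), (-12, +7). These grow by (-2, +2) each step.
step 6: col=-44, row=26 + (-14, +9) → col=-58, row=35
step 7: col=-58, row=35 + (-16, +11) → col=-74, row=46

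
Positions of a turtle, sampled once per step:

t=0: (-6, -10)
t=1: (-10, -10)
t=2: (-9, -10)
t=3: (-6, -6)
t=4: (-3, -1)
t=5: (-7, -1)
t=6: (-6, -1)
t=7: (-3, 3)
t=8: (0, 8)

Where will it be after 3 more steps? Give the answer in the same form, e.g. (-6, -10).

Differencing gives (-4, +0), (+1, +0), (+3, +4), (+3, +5), (-4, +0), (+1, +0), (+3, +4), (+3, +5). This is the pattern (-4, +0), (+1, +0), (+3, +4), (+3, +5) repeated.
step 9: apply (-4, +0) → (-4, 8)
step 10: apply (+1, +0) → (-3, 8)
step 11: apply (+3, +4) → (0, 12)

(0, 12)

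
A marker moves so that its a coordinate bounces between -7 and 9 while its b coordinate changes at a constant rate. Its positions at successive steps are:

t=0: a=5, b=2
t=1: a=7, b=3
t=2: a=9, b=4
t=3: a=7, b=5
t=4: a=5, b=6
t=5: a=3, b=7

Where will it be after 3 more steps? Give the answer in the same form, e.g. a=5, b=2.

The a coordinate reflects between -7 and 9, moving 2 per step.
  step 6: 3 → 1
  step 7: 1 → -1
  step 8: -1 → -3
The b coordinate changes by +1 each step: at step 8 it is 10.

a=-3, b=10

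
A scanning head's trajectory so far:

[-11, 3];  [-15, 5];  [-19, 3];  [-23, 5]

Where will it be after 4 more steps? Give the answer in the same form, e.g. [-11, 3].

The first coordinate changes by -4 each step, so at step 7 it is -11 + 7·(-4) = -39.
The second coordinate repeats the cycle [3, 5] with period 2; step 7 mod 2 = 1, giving 5.

[-39, 5]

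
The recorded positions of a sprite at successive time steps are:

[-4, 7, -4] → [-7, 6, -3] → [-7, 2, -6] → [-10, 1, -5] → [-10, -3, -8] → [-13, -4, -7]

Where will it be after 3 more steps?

[-16, -13, -12]

The moves between consecutive positions are [-3, -1, +1], [+0, -4, -3], [-3, -1, +1], [+0, -4, -3], [-3, -1, +1]; they repeat the 2-cycle [[-3, -1, +1], [+0, -4, -3]].
step 6: apply [+0, -4, -3] → [-13, -8, -10]
step 7: apply [-3, -1, +1] → [-16, -9, -9]
step 8: apply [+0, -4, -3] → [-16, -13, -12]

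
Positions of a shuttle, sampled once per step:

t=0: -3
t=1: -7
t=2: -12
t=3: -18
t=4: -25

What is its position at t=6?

Successive displacements: -4, -5, -6, -7 — each changes by -1.
step 5: -25 − 8 → -33
step 6: -33 − 9 → -42

-42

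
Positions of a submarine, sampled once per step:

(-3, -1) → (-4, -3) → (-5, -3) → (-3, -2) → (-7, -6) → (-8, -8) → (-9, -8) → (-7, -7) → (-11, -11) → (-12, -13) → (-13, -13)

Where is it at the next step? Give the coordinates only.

Differencing gives (-1, -2), (-1, +0), (+2, +1), (-4, -4), (-1, -2), (-1, +0), (+2, +1), (-4, -4), (-1, -2), (-1, +0). This is the pattern (-1, -2), (-1, +0), (+2, +1), (-4, -4) repeated.
step 11: apply (+2, +1) → (-11, -12)

(-11, -12)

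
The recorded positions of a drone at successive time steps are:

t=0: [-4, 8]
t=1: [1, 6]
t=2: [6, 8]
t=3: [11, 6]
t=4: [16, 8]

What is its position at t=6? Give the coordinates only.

First: linear, +5 per step → 26 at step 6.
Second: cycles through 8, 6 every 2 steps. Step 6 lands at position 0 of the cycle → 8.

[26, 8]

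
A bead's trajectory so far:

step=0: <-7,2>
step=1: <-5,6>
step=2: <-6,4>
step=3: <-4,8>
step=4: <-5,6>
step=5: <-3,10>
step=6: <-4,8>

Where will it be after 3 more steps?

Step-to-step displacements: <+2,+4>, <-1,-2>, <+2,+4>, <-1,-2>, <+2,+4>, <-1,-2> — a repeating cycle of length 2.
step 7: apply <+2,+4> → <-2,12>
step 8: apply <-1,-2> → <-3,10>
step 9: apply <+2,+4> → <-1,14>

<-1,14>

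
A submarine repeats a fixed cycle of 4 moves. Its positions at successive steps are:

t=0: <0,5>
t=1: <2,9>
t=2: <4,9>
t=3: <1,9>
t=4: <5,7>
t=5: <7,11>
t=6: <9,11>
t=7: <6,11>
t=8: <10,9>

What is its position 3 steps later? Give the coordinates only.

<11,13>

Step-to-step displacements: <+2,+4>, <+2,+0>, <-3,+0>, <+4,-2>, <+2,+4>, <+2,+0>, <-3,+0>, <+4,-2> — a repeating cycle of length 4.
step 9: apply <+2,+4> → <12,13>
step 10: apply <+2,+0> → <14,13>
step 11: apply <-3,+0> → <11,13>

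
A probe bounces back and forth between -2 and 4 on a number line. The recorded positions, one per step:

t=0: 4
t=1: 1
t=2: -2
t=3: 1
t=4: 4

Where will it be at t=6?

The value reflects between -2 and 4, moving 3 per step.
  step 5: 4 → 1
  step 6: 1 → -2

-2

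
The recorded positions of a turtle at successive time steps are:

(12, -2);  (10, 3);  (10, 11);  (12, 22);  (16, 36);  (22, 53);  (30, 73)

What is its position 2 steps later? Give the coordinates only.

Successive displacements: (-2, +5), (+0, +8), (+2, +11), (+4, +14), (+6, +17), (+8, +20) — each changes by (+2, +3).
step 7: (30, 73) + (+10, +23) → (40, 96)
step 8: (40, 96) + (+12, +26) → (52, 122)

(52, 122)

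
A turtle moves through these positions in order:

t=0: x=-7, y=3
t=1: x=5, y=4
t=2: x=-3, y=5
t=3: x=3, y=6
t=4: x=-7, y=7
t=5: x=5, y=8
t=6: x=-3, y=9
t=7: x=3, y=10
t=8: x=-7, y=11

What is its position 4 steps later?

X: cycles through -7, 5, -3, 3 every 4 steps. Step 12 lands at position 0 of the cycle → -7.
Y: linear, +1 per step → 15 at step 12.

x=-7, y=15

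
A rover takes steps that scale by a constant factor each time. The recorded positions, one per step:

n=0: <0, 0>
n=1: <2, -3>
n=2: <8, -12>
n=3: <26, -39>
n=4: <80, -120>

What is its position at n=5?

<242, -363>

The jumps are <+2, -3>, <+6, -9>, <+18, -27>, <+54, -81> — a geometric progression with ratio 3.
step 5: <80, -120> + <+162, -243> → <242, -363>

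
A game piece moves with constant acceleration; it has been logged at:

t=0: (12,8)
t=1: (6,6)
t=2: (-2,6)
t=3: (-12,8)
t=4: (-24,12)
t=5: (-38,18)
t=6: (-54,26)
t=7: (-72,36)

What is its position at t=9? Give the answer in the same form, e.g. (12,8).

(-114,62)

First differences are (-6,-2), (-8,+0), (-10,+2), (-12,+4), (-14,+6), (-16,+8), (-18,+10); their common second difference is (-2,+2) (constant acceleration).
step 8: (-72,36) + (-20,+12) → (-92,48)
step 9: (-92,48) + (-22,+14) → (-114,62)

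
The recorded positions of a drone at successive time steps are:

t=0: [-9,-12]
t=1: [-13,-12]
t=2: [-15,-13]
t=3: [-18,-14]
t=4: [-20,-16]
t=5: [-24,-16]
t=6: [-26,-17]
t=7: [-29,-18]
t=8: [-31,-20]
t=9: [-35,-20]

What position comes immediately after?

Step-to-step displacements: [-4,+0], [-2,-1], [-3,-1], [-2,-2], [-4,+0], [-2,-1], [-3,-1], [-2,-2], [-4,+0] — a repeating cycle of length 4.
step 10: apply [-2,-1] → [-37,-21]

[-37,-21]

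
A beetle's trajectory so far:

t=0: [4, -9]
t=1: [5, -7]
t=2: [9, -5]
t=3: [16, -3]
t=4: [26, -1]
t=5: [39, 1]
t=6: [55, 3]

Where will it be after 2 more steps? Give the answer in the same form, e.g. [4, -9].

[96, 7]

Successive displacements: [+1, +2], [+4, +2], [+7, +2], [+10, +2], [+13, +2], [+16, +2] — each changes by [+3, +0].
step 7: [55, 3] + [+19, +2] → [74, 5]
step 8: [74, 5] + [+22, +2] → [96, 7]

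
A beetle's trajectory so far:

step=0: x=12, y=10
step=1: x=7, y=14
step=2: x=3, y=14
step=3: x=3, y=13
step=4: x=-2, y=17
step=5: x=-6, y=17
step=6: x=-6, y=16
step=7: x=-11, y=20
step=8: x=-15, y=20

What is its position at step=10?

x=-20, y=23

Differencing gives (-5, +4), (-4, +0), (+0, -1), (-5, +4), (-4, +0), (+0, -1), (-5, +4), (-4, +0). This is the pattern (-5, +4), (-4, +0), (+0, -1) repeated.
step 9: apply (+0, -1) → x=-15, y=19
step 10: apply (-5, +4) → x=-20, y=23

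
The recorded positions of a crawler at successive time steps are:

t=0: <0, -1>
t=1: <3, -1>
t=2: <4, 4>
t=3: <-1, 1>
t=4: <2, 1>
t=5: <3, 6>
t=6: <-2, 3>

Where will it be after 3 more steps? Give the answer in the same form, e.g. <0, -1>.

Step-to-step displacements: <+3, +0>, <+1, +5>, <-5, -3>, <+3, +0>, <+1, +5>, <-5, -3> — a repeating cycle of length 3.
step 7: apply <+3, +0> → <1, 3>
step 8: apply <+1, +5> → <2, 8>
step 9: apply <-5, -3> → <-3, 5>

<-3, 5>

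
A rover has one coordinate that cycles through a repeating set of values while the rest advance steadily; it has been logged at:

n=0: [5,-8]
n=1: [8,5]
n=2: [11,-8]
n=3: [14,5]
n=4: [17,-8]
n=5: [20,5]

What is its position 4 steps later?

The first coordinate changes by +3 each step, so at step 9 it is 5 + 9·(3) = 32.
The second coordinate repeats the cycle [-8, 5] with period 2; step 9 mod 2 = 1, giving 5.

[32,5]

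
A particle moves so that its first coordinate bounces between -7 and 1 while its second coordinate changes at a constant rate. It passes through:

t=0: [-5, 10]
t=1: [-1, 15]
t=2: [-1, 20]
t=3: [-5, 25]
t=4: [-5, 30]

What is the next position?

[-1, 35]

The first coordinate travels 4 per step and bounces off the walls at -7 and 1.
  step 5: -5 → -1
The second coordinate changes by +5 each step: at step 5 it is 35.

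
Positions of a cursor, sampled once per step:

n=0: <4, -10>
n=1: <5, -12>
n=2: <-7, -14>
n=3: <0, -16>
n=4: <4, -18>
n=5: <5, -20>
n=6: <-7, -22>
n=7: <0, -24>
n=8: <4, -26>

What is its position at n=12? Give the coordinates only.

The first coordinate repeats the cycle [4, 5, -7, 0] with period 4; step 12 mod 4 = 0, giving 4.
The second coordinate changes by -2 each step, so at step 12 it is -10 + 12·(-2) = -34.

<4, -34>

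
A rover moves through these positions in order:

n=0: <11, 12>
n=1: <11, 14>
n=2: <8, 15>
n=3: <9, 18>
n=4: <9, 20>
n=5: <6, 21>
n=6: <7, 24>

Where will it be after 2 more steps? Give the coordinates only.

<4, 27>

Step-to-step displacements: <+0, +2>, <-3, +1>, <+1, +3>, <+0, +2>, <-3, +1>, <+1, +3> — a repeating cycle of length 3.
step 7: apply <+0, +2> → <7, 26>
step 8: apply <-3, +1> → <4, 27>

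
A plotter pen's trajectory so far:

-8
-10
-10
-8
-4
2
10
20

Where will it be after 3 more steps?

Taking differences between consecutive positions: -2, +0, +2, +4, +6, +8, +10. These grow by +2 each step.
step 8: 20 + 12 → 32
step 9: 32 + 14 → 46
step 10: 46 + 16 → 62

62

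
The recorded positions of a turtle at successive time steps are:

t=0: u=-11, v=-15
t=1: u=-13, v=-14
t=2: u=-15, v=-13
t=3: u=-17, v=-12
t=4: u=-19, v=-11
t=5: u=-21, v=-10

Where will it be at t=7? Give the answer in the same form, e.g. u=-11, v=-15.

The position changes by (-2, +1) every step.
step 6: u=-21, v=-10 + (-2, +1) → u=-23, v=-9
step 7: u=-23, v=-9 + (-2, +1) → u=-25, v=-8

u=-25, v=-8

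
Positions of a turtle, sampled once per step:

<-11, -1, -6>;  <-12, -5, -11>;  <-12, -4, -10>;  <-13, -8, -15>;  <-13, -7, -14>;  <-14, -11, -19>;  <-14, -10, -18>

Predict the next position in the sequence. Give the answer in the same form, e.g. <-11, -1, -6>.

The moves between consecutive positions are <-1, -4, -5>, <+0, +1, +1>, <-1, -4, -5>, <+0, +1, +1>, <-1, -4, -5>, <+0, +1, +1>; they repeat the 2-cycle [<-1, -4, -5>, <+0, +1, +1>].
step 7: apply <-1, -4, -5> → <-15, -14, -23>

<-15, -14, -23>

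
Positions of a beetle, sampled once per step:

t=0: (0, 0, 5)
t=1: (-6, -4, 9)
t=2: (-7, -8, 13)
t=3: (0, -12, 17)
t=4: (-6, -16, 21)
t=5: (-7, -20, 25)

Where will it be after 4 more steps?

(0, -36, 41)

First: cycles through 0, -6, -7 every 3 steps. Step 9 lands at position 0 of the cycle → 0.
Second: linear, -4 per step → -36 at step 9.
Third: linear, +4 per step → 41 at step 9.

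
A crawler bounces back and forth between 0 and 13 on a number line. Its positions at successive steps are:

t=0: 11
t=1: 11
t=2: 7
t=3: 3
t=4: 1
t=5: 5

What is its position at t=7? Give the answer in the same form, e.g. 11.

The value reflects between 0 and 13, moving 4 per step.
  step 6: 5 → 9
  step 7: 9 → 13

13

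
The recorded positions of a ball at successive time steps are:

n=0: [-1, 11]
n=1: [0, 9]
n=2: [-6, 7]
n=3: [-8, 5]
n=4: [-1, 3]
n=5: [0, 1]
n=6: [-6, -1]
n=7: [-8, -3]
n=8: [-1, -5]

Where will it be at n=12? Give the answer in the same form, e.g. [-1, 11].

[-1, -13]

First: cycles through -1, 0, -6, -8 every 4 steps. Step 12 lands at position 0 of the cycle → -1.
Second: linear, -2 per step → -13 at step 12.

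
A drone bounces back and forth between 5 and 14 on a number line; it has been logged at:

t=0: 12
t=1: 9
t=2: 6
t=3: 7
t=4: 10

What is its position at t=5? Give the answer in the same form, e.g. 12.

The value reflects between 5 and 14, moving 3 per step.
  step 5: 10 → 13

13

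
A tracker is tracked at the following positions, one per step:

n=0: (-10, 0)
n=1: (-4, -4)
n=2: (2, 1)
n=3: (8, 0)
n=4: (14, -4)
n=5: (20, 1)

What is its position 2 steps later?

The first coordinate changes by +6 each step, so at step 7 it is -10 + 7·(6) = 32.
The second coordinate repeats the cycle [0, -4, 1] with period 3; step 7 mod 3 = 1, giving -4.

(32, -4)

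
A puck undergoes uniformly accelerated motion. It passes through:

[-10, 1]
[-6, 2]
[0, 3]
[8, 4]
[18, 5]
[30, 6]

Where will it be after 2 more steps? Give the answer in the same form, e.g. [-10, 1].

First differences are [+4, +1], [+6, +1], [+8, +1], [+10, +1], [+12, +1]; their common second difference is [+2, +0] (constant acceleration).
step 6: [30, 6] + [+14, +1] → [44, 7]
step 7: [44, 7] + [+16, +1] → [60, 8]

[60, 8]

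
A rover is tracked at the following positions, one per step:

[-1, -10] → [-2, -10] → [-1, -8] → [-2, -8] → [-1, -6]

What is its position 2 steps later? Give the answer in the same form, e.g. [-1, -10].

[-1, -4]

Differencing gives [-1, +0], [+1, +2], [-1, +0], [+1, +2]. This is the pattern [-1, +0], [+1, +2] repeated.
step 5: apply [-1, +0] → [-2, -6]
step 6: apply [+1, +2] → [-1, -4]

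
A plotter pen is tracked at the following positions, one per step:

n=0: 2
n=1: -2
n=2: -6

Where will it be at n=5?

-18

The position changes by -4 every step.
step 3: -6 − 4 → -10
step 4: -10 − 4 → -14
step 5: -14 − 4 → -18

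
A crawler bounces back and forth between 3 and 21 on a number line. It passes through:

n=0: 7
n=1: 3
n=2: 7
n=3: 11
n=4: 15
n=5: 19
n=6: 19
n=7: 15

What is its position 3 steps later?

The value travels 4 per step and bounces off the walls at 3 and 21.
  step 8: 15 → 11
  step 9: 11 → 7
  step 10: 7 → 3

3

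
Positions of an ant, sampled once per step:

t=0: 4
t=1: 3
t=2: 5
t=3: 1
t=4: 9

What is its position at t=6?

The jumps are -1, +2, -4, +8 — a geometric progression with ratio -2.
step 5: 9 − 16 → -7
step 6: -7 + 32 → 25

25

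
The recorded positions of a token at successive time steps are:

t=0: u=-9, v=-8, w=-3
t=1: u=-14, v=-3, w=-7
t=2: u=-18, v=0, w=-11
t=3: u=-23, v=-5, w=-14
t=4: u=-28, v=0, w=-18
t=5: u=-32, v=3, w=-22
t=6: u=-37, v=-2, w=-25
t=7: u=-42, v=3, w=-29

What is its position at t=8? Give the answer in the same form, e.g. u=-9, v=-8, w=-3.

The moves between consecutive positions are (-5,+5,-4), (-4,+3,-4), (-5,-5,-3), (-5,+5,-4), (-4,+3,-4), (-5,-5,-3), (-5,+5,-4); they repeat the 3-cycle [(-5,+5,-4), (-4,+3,-4), (-5,-5,-3)].
step 8: apply (-4,+3,-4) → u=-46, v=6, w=-33

u=-46, v=6, w=-33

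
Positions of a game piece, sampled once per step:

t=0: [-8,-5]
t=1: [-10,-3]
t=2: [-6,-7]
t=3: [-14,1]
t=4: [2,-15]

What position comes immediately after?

Consecutive displacements [-2,+2], [+4,-4], [-8,+8], [+16,-16] scale by a factor of -2 each step.
step 5: [2,-15] + [-32,+32] → [-30,17]

[-30,17]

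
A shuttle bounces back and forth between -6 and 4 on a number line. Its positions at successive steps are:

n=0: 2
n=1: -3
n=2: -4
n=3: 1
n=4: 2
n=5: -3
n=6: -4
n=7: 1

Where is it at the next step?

The value reflects between -6 and 4, moving 5 per step.
  step 8: 1 → 2

2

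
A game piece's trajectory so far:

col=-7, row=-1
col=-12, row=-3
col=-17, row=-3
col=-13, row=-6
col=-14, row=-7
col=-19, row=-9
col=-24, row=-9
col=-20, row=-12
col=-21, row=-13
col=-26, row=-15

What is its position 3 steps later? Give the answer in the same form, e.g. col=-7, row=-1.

col=-28, row=-19

Step-to-step displacements: (-5, -2), (-5, +0), (+4, -3), (-1, -1), (-5, -2), (-5, +0), (+4, -3), (-1, -1), (-5, -2) — a repeating cycle of length 4.
step 10: apply (-5, +0) → col=-31, row=-15
step 11: apply (+4, -3) → col=-27, row=-18
step 12: apply (-1, -1) → col=-28, row=-19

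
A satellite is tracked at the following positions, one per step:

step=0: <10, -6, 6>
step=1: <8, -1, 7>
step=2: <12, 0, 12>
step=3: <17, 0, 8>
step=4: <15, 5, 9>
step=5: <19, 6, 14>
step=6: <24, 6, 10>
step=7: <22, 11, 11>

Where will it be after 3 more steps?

<29, 17, 13>

Differencing gives <-2, +5, +1>, <+4, +1, +5>, <+5, +0, -4>, <-2, +5, +1>, <+4, +1, +5>, <+5, +0, -4>, <-2, +5, +1>. This is the pattern <-2, +5, +1>, <+4, +1, +5>, <+5, +0, -4> repeated.
step 8: apply <+4, +1, +5> → <26, 12, 16>
step 9: apply <+5, +0, -4> → <31, 12, 12>
step 10: apply <-2, +5, +1> → <29, 17, 13>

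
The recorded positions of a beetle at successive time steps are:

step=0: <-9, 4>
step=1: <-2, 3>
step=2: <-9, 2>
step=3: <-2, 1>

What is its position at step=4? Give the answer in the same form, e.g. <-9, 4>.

<-9, 0>

The first coordinate repeats the cycle [-9, -2] with period 2; step 4 mod 2 = 0, giving -9.
The second coordinate changes by -1 each step, so at step 4 it is 4 + 4·(-1) = 0.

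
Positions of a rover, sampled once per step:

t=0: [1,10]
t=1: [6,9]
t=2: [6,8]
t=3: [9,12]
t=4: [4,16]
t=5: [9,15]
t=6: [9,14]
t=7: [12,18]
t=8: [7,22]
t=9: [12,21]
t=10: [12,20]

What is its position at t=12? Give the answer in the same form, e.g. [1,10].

[10,28]

Step-to-step displacements: [+5,-1], [+0,-1], [+3,+4], [-5,+4], [+5,-1], [+0,-1], [+3,+4], [-5,+4], [+5,-1], [+0,-1] — a repeating cycle of length 4.
step 11: apply [+3,+4] → [15,24]
step 12: apply [-5,+4] → [10,28]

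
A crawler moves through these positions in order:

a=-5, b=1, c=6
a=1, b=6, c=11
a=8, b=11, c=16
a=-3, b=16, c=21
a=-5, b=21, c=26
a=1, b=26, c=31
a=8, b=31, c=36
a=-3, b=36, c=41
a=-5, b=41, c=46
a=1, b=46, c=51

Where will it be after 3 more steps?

a=-5, b=61, c=66

The a coordinate repeats the cycle [-5, 1, 8, -3] with period 4; step 12 mod 4 = 0, giving -5.
The b coordinate changes by +5 each step, so at step 12 it is 1 + 12·(5) = 61.
The c coordinate changes by +5 each step, so at step 12 it is 6 + 12·(5) = 66.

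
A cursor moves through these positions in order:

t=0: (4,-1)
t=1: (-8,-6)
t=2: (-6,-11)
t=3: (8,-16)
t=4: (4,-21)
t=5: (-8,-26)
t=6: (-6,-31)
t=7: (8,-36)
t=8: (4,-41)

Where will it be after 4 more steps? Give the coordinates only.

First: cycles through 4, -8, -6, 8 every 4 steps. Step 12 lands at position 0 of the cycle → 4.
Second: linear, -5 per step → -61 at step 12.

(4,-61)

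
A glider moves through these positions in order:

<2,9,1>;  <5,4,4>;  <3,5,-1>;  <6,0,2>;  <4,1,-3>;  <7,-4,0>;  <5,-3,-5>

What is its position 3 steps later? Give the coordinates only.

The moves between consecutive positions are <+3,-5,+3>, <-2,+1,-5>, <+3,-5,+3>, <-2,+1,-5>, <+3,-5,+3>, <-2,+1,-5>; they repeat the 2-cycle [<+3,-5,+3>, <-2,+1,-5>].
step 7: apply <+3,-5,+3> → <8,-8,-2>
step 8: apply <-2,+1,-5> → <6,-7,-7>
step 9: apply <+3,-5,+3> → <9,-12,-4>

<9,-12,-4>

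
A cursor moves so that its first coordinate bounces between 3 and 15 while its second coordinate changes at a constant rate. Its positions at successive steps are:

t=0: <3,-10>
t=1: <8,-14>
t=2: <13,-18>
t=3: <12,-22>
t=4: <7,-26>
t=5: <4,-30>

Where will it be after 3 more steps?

The first coordinate reflects between 3 and 15, moving 5 per step.
  step 6: 4 → 9
  step 7: 9 → 14
  step 8: 14 → 11
The second coordinate changes by -4 each step: at step 8 it is -42.

<11,-42>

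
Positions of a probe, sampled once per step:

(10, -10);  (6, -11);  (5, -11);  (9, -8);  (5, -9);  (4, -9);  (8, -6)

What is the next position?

(4, -7)

Differencing gives (-4, -1), (-1, +0), (+4, +3), (-4, -1), (-1, +0), (+4, +3). This is the pattern (-4, -1), (-1, +0), (+4, +3) repeated.
step 7: apply (-4, -1) → (4, -7)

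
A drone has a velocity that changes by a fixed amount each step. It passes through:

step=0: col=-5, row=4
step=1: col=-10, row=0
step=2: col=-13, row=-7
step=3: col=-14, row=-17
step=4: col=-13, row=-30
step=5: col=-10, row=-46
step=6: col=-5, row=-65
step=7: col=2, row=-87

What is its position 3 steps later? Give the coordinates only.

col=35, row=-171

Taking differences between consecutive positions: (-5,-4), (-3,-7), (-1,-10), (+1,-13), (+3,-16), (+5,-19), (+7,-22). These grow by (+2,-3) each step.
step 8: col=2, row=-87 + (+9,-25) → col=11, row=-112
step 9: col=11, row=-112 + (+11,-28) → col=22, row=-140
step 10: col=22, row=-140 + (+13,-31) → col=35, row=-171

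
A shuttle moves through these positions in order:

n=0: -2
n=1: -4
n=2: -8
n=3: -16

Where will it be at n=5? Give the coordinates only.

The jumps are -2, -4, -8 — a geometric progression with ratio 2.
step 4: -16 − 16 → -32
step 5: -32 − 32 → -64

-64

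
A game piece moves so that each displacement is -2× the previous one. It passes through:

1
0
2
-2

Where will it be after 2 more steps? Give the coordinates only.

-10

Step-to-step displacements: -1, +2, -4; each is -2× the previous.
step 4: -2 + 8 → 6
step 5: 6 − 16 → -10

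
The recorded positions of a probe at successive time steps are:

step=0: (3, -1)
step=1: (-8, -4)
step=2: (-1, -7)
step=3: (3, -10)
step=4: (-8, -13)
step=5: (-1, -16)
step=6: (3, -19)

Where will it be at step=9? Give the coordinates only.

The first coordinate repeats the cycle [3, -8, -1] with period 3; step 9 mod 3 = 0, giving 3.
The second coordinate changes by -3 each step, so at step 9 it is -1 + 9·(-3) = -28.

(3, -28)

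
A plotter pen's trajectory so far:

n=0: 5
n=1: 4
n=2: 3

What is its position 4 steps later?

-1

The position changes by -1 every step.
step 3: 3 − 1 → 2
step 4: 2 − 1 → 1
step 5: 1 − 1 → 0
step 6: 0 − 1 → -1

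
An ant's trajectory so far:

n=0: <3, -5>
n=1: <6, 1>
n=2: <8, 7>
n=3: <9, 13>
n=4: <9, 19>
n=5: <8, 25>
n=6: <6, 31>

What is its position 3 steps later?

<-6, 49>

Successive displacements: <+3, +6>, <+2, +6>, <+1, +6>, <+0, +6>, <-1, +6>, <-2, +6> — each changes by <-1, +0>.
step 7: <6, 31> + <-3, +6> → <3, 37>
step 8: <3, 37> + <-4, +6> → <-1, 43>
step 9: <-1, 43> + <-5, +6> → <-6, 49>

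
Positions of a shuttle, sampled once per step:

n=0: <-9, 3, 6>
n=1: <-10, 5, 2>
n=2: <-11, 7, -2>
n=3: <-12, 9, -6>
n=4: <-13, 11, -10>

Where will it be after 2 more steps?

<-15, 15, -18>

Each step adds <-1, +2, -4> to the position.
step 5: <-13, 11, -10> + <-1, +2, -4> → <-14, 13, -14>
step 6: <-14, 13, -14> + <-1, +2, -4> → <-15, 15, -18>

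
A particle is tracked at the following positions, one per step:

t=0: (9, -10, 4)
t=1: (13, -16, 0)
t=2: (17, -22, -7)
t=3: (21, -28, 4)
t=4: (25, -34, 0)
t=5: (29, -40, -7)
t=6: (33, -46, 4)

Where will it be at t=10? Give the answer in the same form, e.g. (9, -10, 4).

(49, -70, 0)

First: linear, +4 per step → 49 at step 10.
Second: linear, -6 per step → -70 at step 10.
Third: cycles through 4, 0, -7 every 3 steps. Step 10 lands at position 1 of the cycle → 0.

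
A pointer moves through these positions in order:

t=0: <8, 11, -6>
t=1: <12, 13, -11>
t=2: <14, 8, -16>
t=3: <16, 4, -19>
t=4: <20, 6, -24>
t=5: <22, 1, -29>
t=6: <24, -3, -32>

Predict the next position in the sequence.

<28, -1, -37>

The moves between consecutive positions are <+4, +2, -5>, <+2, -5, -5>, <+2, -4, -3>, <+4, +2, -5>, <+2, -5, -5>, <+2, -4, -3>; they repeat the 3-cycle [<+4, +2, -5>, <+2, -5, -5>, <+2, -4, -3>].
step 7: apply <+4, +2, -5> → <28, -1, -37>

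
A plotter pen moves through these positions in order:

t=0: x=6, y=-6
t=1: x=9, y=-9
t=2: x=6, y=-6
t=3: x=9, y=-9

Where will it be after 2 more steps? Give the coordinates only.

Consecutive displacements (+3, -3), (-3, +3), (+3, -3) scale by a factor of -1 each step.
step 4: x=9, y=-9 + (-3, +3) → x=6, y=-6
step 5: x=6, y=-6 + (+3, -3) → x=9, y=-9

x=9, y=-9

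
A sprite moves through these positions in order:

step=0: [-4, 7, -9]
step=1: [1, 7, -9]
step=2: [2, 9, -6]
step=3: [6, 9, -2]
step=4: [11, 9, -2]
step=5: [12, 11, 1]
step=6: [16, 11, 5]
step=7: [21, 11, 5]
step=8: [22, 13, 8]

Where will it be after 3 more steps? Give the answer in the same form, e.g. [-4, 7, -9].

Step-to-step displacements: [+5, +0, +0], [+1, +2, +3], [+4, +0, +4], [+5, +0, +0], [+1, +2, +3], [+4, +0, +4], [+5, +0, +0], [+1, +2, +3] — a repeating cycle of length 3.
step 9: apply [+4, +0, +4] → [26, 13, 12]
step 10: apply [+5, +0, +0] → [31, 13, 12]
step 11: apply [+1, +2, +3] → [32, 15, 15]

[32, 15, 15]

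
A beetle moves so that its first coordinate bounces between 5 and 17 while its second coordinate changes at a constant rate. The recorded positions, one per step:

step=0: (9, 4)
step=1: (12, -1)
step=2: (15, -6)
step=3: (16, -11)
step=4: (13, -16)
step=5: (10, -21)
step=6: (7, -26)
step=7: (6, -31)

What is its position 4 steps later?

The first coordinate reflects between 5 and 17, moving 3 per step.
  step 8: 6 → 9
  step 9: 9 → 12
  step 10: 12 → 15
  step 11: 15 → 16
The second coordinate changes by -5 each step: at step 11 it is -51.

(16, -51)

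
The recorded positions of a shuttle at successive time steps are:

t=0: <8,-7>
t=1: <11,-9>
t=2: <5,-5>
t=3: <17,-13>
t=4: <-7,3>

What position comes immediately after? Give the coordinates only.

<41,-29>

Consecutive displacements <+3,-2>, <-6,+4>, <+12,-8>, <-24,+16> scale by a factor of -2 each step.
step 5: <-7,3> + <+48,-32> → <41,-29>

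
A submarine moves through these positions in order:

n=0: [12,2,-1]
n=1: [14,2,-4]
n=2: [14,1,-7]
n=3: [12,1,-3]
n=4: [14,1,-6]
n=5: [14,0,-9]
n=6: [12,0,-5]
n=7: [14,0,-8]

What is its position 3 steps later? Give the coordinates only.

The moves between consecutive positions are [+2,+0,-3], [+0,-1,-3], [-2,+0,+4], [+2,+0,-3], [+0,-1,-3], [-2,+0,+4], [+2,+0,-3]; they repeat the 3-cycle [[+2,+0,-3], [+0,-1,-3], [-2,+0,+4]].
step 8: apply [+0,-1,-3] → [14,-1,-11]
step 9: apply [-2,+0,+4] → [12,-1,-7]
step 10: apply [+2,+0,-3] → [14,-1,-10]

[14,-1,-10]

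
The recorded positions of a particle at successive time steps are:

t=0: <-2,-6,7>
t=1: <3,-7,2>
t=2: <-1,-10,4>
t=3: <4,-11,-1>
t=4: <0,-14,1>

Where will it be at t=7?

The moves between consecutive positions are <+5,-1,-5>, <-4,-3,+2>, <+5,-1,-5>, <-4,-3,+2>; they repeat the 2-cycle [<+5,-1,-5>, <-4,-3,+2>].
step 5: apply <+5,-1,-5> → <5,-15,-4>
step 6: apply <-4,-3,+2> → <1,-18,-2>
step 7: apply <+5,-1,-5> → <6,-19,-7>

<6,-19,-7>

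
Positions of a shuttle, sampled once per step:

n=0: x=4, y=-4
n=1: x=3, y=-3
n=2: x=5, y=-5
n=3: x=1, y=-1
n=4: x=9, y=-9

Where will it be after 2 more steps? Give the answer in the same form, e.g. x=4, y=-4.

x=25, y=-25

Consecutive displacements (-1,+1), (+2,-2), (-4,+4), (+8,-8) scale by a factor of -2 each step.
step 5: x=9, y=-9 + (-16,+16) → x=-7, y=7
step 6: x=-7, y=7 + (+32,-32) → x=25, y=-25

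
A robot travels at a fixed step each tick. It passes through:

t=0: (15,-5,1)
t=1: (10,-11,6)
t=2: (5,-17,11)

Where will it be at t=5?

(-10,-35,26)

Constant displacement of (-5,-6,+5) per step.
step 3: (5,-17,11) + (-5,-6,+5) → (0,-23,16)
step 4: (0,-23,16) + (-5,-6,+5) → (-5,-29,21)
step 5: (-5,-29,21) + (-5,-6,+5) → (-10,-35,26)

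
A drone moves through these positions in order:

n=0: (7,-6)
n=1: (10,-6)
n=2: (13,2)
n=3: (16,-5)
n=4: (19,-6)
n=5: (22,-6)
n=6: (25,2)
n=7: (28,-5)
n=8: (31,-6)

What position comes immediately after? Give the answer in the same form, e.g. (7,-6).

(34,-6)

First: linear, +3 per step → 34 at step 9.
Second: cycles through -6, -6, 2, -5 every 4 steps. Step 9 lands at position 1 of the cycle → -6.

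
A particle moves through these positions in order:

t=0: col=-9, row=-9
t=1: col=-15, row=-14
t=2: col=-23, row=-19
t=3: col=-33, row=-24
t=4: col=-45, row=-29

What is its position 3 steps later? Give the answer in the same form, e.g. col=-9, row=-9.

Taking differences between consecutive positions: (-6,-5), (-8,-5), (-10,-5), (-12,-5). These grow by (-2,+0) each step.
step 5: col=-45, row=-29 + (-14,-5) → col=-59, row=-34
step 6: col=-59, row=-34 + (-16,-5) → col=-75, row=-39
step 7: col=-75, row=-39 + (-18,-5) → col=-93, row=-44

col=-93, row=-44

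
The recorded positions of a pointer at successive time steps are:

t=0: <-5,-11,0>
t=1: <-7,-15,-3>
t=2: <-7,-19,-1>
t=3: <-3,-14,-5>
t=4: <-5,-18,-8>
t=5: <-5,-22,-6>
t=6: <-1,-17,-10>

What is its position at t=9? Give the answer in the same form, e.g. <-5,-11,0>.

<1,-20,-15>

The moves between consecutive positions are <-2,-4,-3>, <+0,-4,+2>, <+4,+5,-4>, <-2,-4,-3>, <+0,-4,+2>, <+4,+5,-4>; they repeat the 3-cycle [<-2,-4,-3>, <+0,-4,+2>, <+4,+5,-4>].
step 7: apply <-2,-4,-3> → <-3,-21,-13>
step 8: apply <+0,-4,+2> → <-3,-25,-11>
step 9: apply <+4,+5,-4> → <1,-20,-15>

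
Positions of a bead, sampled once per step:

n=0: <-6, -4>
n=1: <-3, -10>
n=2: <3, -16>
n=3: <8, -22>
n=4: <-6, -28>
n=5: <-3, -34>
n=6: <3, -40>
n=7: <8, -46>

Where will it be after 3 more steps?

<3, -64>

First: cycles through -6, -3, 3, 8 every 4 steps. Step 10 lands at position 2 of the cycle → 3.
Second: linear, -6 per step → -64 at step 10.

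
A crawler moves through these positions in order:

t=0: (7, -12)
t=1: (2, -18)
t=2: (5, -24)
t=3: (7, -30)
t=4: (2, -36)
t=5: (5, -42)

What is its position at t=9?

The first coordinate repeats the cycle [7, 2, 5] with period 3; step 9 mod 3 = 0, giving 7.
The second coordinate changes by -6 each step, so at step 9 it is -12 + 9·(-6) = -66.

(7, -66)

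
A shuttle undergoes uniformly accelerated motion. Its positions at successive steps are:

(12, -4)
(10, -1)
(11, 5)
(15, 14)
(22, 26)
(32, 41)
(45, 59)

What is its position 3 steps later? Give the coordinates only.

(102, 131)

Taking differences between consecutive positions: (-2, +3), (+1, +6), (+4, +9), (+7, +12), (+10, +15), (+13, +18). These grow by (+3, +3) each step.
step 7: (45, 59) + (+16, +21) → (61, 80)
step 8: (61, 80) + (+19, +24) → (80, 104)
step 9: (80, 104) + (+22, +27) → (102, 131)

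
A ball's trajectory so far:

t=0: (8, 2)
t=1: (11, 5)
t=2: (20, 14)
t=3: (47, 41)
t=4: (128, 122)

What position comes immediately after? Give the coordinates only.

The jumps are (+3, +3), (+9, +9), (+27, +27), (+81, +81) — a geometric progression with ratio 3.
step 5: (128, 122) + (+243, +243) → (371, 365)

(371, 365)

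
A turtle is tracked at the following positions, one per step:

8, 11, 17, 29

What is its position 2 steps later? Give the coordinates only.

The jumps are +3, +6, +12 — a geometric progression with ratio 2.
step 4: 29 + 24 → 53
step 5: 53 + 48 → 101

101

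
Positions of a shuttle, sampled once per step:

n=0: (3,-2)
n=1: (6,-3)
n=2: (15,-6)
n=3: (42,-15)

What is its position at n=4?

(123,-42)

The jumps are (+3,-1), (+9,-3), (+27,-9) — a geometric progression with ratio 3.
step 4: (42,-15) + (+81,-27) → (123,-42)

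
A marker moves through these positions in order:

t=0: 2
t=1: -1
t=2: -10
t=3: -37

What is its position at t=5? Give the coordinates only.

Consecutive displacements -3, -9, -27 scale by a factor of 3 each step.
step 4: -37 − 81 → -118
step 5: -118 − 243 → -361

-361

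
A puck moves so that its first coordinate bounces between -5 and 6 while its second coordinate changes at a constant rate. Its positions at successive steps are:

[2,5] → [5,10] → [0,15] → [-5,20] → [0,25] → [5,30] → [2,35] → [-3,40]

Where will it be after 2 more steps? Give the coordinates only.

[3,50]

The first coordinate travels 5 per step and bounces off the walls at -5 and 6.
  step 8: -3 → -2
  step 9: -2 → 3
The second coordinate changes by +5 each step: at step 9 it is 50.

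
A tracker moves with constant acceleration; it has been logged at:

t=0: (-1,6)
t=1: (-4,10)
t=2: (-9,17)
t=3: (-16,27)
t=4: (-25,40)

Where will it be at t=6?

(-49,75)

Taking differences between consecutive positions: (-3,+4), (-5,+7), (-7,+10), (-9,+13). These grow by (-2,+3) each step.
step 5: (-25,40) + (-11,+16) → (-36,56)
step 6: (-36,56) + (-13,+19) → (-49,75)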